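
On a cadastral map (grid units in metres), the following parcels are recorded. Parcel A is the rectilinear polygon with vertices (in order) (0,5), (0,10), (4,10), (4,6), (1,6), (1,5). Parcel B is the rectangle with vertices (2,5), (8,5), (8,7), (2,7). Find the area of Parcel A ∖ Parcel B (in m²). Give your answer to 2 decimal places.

|Parcel A| = 17, |Parcel A∩Parcel B| = 2.
|Parcel A ∖ Parcel B| = |Parcel A| − |Parcel A∩Parcel B| = 17 − 2 = 15.00.

15.00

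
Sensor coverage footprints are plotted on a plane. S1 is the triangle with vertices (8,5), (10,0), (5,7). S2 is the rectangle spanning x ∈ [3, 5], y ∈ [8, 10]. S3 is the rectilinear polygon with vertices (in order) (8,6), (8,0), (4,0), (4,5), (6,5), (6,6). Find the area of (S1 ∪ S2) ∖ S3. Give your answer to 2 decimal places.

|S1 ∪ S2| = 9.5.
|(S1 ∪ S2) ∩ S3| = 2.85.
|(S1 ∪ S2) ∖ S3| = 9.5 − 2.85 = 6.65.

6.65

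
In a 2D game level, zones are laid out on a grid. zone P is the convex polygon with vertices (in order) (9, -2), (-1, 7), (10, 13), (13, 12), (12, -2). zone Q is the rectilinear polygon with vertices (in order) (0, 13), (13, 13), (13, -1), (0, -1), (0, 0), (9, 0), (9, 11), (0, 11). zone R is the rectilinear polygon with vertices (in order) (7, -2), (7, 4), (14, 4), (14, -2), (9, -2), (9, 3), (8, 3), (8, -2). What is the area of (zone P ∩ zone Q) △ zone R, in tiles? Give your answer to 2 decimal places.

|zone P ∩ zone Q| = 51.7976.
|(zone P ∩ zone Q) ∩ zone R| = 16.8944.
|(zone P ∩ zone Q) △ zone R| = 51.7976 + 37 − 33.7889 = 55.01.

55.01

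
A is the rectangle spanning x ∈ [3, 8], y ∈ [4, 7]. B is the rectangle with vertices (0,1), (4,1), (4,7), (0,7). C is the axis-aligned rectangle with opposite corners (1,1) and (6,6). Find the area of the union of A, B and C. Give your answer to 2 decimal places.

By inclusion–exclusion:
Individual areas: |A| = 15, |B| = 24, |C| = 25.
|A∩B|: x∈[3,4], y∈[4,7] → 1·3 = 3.
|A∩C|: x∈[3,6], y∈[4,6] → 3·2 = 6.
|B∩C|: x∈[1,4], y∈[1,6] → 3·5 = 15.
|A∩B∩C| = 2.
|A ∪ B ∪ C| = 64 − 24 + 2 = 42.00.

42.00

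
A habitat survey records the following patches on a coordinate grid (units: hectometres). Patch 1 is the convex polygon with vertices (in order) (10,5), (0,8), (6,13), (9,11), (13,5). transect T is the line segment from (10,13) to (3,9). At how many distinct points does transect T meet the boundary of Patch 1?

The segment meets the boundary at (7.846,11.769).

1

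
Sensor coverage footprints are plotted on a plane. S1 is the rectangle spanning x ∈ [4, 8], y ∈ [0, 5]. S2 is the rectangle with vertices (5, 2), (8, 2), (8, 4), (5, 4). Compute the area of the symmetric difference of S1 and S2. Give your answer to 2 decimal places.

14.00

|S1∩S2|: x∈[5,8], y∈[2,4] → 3·2 = 6.
|S1 △ S2| = |S1| + |S2| − 2·|S1∩S2| = 20 + 6 − 12 = 14.00.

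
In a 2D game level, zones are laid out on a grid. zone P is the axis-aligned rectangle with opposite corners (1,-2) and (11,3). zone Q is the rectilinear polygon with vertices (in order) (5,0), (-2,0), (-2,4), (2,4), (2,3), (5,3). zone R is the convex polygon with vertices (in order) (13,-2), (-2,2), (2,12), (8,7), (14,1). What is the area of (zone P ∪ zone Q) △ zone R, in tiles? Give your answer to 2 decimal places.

|zone P ∪ zone Q| = 63.
|(zone P ∪ zone Q) ∩ zone R| = 38.7333.
|(zone P ∪ zone Q) △ zone R| = 63 + 109.5 − 77.4667 = 95.03.

95.03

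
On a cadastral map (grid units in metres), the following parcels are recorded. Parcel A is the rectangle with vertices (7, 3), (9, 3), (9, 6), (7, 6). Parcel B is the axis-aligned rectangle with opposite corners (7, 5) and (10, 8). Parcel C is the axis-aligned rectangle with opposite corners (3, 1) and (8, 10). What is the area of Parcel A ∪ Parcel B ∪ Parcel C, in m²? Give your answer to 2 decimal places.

By inclusion–exclusion:
Individual areas: |Parcel A| = 6, |Parcel B| = 9, |Parcel C| = 45.
|Parcel A∩Parcel B|: x∈[7,9], y∈[5,6] → 2·1 = 2.
|Parcel A∩Parcel C|: x∈[7,8], y∈[3,6] → 1·3 = 3.
|Parcel B∩Parcel C|: x∈[7,8], y∈[5,8] → 1·3 = 3.
|Parcel A∩Parcel B∩Parcel C| = 1.
|Parcel A ∪ Parcel B ∪ Parcel C| = 60 − 8 + 1 = 53.00.

53.00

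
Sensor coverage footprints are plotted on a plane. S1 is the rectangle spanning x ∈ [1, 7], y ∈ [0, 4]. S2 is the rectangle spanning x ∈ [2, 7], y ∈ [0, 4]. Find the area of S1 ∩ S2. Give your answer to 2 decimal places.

20.00

|S1∩S2|: x∈[2,7], y∈[0,4] → 5·4 = 20.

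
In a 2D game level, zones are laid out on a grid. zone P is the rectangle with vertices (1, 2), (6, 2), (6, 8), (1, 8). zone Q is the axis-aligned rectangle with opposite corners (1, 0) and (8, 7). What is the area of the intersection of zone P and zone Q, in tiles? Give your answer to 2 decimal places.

|zone P∩zone Q|: x∈[1,6], y∈[2,7] → 5·5 = 25.

25.00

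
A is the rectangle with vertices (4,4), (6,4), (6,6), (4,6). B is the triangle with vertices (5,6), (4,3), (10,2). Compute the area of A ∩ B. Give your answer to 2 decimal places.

2.27

The intersection is the polygon with vertices (6,4), (4.333,4), (5,6), (6,5.2).
By the shoelace formula its area is 2.27.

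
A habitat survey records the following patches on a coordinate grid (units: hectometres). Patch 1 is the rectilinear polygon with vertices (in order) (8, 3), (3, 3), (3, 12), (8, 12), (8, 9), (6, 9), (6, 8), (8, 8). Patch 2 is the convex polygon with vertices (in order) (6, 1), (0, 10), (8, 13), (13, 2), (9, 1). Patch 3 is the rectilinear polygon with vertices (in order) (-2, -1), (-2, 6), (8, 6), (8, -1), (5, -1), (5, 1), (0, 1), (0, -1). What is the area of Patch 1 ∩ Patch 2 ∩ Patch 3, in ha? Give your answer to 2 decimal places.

12.92

The intersection is the polygon with vertices (3,5.5), (3,6), (8,6), (8,3), (4.667,3).
By the shoelace formula its area is 12.92.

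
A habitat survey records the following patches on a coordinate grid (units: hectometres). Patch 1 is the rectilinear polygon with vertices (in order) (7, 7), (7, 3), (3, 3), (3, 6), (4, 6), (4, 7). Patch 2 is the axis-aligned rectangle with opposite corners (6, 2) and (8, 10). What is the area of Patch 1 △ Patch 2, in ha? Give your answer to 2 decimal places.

23.00

|Patch 1| = 15, |Patch 2| = 16, |Patch 1∩Patch 2| = 4.
|Patch 1 △ Patch 2| = |Patch 1| + |Patch 2| − 2·|Patch 1∩Patch 2| = 15 + 16 − 8 = 23.00.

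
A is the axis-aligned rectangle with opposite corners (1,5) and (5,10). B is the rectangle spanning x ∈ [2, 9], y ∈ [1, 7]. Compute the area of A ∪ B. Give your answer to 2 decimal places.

56.00

By inclusion–exclusion:
Individual areas: |A| = 20, |B| = 42.
|A∩B|: x∈[2,5], y∈[5,7] → 3·2 = 6.
|A ∪ B| = 62 − 6 = 56.00.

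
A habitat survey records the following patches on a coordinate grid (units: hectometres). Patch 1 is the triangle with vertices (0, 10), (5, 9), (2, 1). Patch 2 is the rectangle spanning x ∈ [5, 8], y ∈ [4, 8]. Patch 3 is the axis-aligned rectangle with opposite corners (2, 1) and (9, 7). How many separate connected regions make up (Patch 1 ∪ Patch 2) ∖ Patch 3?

(Patch 1 ∪ Patch 2) ∖ Patch 3 splits into 2 disjoint pieces (area 14.75, area 3).

2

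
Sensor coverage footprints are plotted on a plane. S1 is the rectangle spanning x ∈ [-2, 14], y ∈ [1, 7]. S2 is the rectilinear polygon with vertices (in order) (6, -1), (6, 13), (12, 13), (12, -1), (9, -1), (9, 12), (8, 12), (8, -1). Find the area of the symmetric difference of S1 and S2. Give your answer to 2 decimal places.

|S1| = 96, |S2| = 71, |S1∩S2| = 30.
|S1 △ S2| = |S1| + |S2| − 2·|S1∩S2| = 96 + 71 − 60 = 107.00.

107.00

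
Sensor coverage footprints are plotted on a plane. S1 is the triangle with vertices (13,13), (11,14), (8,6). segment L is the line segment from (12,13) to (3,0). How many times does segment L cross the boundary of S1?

The segment meets the boundary at (9,8.667).

1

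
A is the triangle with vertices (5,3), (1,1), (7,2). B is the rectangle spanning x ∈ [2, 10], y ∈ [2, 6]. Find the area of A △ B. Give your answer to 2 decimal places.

|A| = 4, |B| = 32, |A∩B| = 2.
|A △ B| = |A| + |B| − 2·|A∩B| = 4 + 32 − 4 = 32.00.

32.00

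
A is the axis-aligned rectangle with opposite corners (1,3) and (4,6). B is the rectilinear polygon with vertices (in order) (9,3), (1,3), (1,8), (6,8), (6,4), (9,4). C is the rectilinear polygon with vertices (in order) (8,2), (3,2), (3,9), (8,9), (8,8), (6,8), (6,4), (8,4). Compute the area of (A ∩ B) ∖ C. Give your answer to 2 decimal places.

6.00

|A ∩ B| = 9.
|(A ∩ B) ∩ C| = 3.
|(A ∩ B) ∖ C| = 9 − 3 = 6.00.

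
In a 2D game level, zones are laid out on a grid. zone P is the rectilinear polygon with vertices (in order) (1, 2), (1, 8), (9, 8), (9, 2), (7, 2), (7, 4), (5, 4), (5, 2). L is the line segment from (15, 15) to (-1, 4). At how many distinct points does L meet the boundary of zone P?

2

The segment meets the boundary at (1,5.375), (4.818,8).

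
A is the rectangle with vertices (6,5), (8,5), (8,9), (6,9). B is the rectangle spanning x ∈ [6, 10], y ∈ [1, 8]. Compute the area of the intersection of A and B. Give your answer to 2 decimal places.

6.00

|A∩B|: x∈[6,8], y∈[5,8] → 2·3 = 6.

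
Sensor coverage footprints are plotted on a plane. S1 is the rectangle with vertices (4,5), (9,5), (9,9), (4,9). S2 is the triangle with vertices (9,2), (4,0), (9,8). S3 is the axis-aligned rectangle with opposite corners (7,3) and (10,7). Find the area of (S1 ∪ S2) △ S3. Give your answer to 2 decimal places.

|S1 ∪ S2| = 32.1875.
|(S1 ∪ S2) ∩ S3| = 7.9875.
|(S1 ∪ S2) △ S3| = 32.1875 + 12 − 15.975 = 28.21.

28.21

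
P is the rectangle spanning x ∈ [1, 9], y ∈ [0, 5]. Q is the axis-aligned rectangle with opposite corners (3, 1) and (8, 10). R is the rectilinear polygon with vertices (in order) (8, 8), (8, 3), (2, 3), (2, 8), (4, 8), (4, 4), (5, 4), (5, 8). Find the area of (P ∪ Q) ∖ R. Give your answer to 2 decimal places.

|P ∪ Q| = 65.
|(P ∪ Q) ∩ R| = 23.
|(P ∪ Q) ∖ R| = 65 − 23 = 42.00.

42.00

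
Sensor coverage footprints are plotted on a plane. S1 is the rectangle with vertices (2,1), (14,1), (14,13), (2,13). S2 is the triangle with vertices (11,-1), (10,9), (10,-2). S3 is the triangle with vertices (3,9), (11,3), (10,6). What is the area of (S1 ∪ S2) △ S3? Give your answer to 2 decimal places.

|S1 ∪ S2| = 146.3.
|(S1 ∪ S2) ∩ S3| = 9.
|(S1 ∪ S2) △ S3| = 146.3 + 9 − 18 = 137.30.

137.30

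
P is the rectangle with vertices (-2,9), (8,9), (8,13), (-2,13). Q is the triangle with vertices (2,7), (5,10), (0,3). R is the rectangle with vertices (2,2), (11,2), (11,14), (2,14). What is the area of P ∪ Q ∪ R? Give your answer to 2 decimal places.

By inclusion–exclusion:
Individual areas: |P| = 40, |Q| = 3, |R| = 108.
|P∩Q| = 0.1429.
|P∩R|: x∈[2,8], y∈[9,13] → 6·4 = 24.
|Q∩R| = 1.8.
|P∩Q∩R| = 0.1429.
|P ∪ Q ∪ R| = 151 − 25.9429 + 0.1429 = 125.20.

125.20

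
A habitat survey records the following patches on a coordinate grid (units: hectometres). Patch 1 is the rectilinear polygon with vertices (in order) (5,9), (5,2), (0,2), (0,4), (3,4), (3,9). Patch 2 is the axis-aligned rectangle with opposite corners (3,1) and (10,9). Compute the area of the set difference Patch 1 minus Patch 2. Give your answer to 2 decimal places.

|Patch 1| = 20, |Patch 1∩Patch 2| = 14.
|Patch 1 ∖ Patch 2| = |Patch 1| − |Patch 1∩Patch 2| = 20 − 14 = 6.00.

6.00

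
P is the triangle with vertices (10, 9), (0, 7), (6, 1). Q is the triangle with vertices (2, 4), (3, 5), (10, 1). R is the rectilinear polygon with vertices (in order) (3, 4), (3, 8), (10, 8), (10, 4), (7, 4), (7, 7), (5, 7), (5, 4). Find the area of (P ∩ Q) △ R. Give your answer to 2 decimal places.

24.17

|P ∩ Q| = 3.9208.
|(P ∩ Q) ∩ R| = 0.875.
|(P ∩ Q) △ R| = 3.9208 + 22 − 1.75 = 24.17.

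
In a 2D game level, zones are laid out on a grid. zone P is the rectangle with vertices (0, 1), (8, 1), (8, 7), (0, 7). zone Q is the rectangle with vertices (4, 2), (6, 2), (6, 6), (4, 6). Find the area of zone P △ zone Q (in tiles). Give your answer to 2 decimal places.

40.00

|zone P∩zone Q|: x∈[4,6], y∈[2,6] → 2·4 = 8.
|zone P △ zone Q| = |zone P| + |zone Q| − 2·|zone P∩zone Q| = 48 + 8 − 16 = 40.00.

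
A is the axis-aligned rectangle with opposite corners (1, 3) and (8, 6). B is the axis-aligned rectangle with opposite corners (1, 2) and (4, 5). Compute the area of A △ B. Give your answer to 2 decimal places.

|A∩B|: x∈[1,4], y∈[3,5] → 3·2 = 6.
|A △ B| = |A| + |B| − 2·|A∩B| = 21 + 9 − 12 = 18.00.

18.00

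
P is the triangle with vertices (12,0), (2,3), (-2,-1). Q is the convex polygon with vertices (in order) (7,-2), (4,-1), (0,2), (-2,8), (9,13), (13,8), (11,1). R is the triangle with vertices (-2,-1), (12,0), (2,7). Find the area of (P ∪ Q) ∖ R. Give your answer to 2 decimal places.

|P ∪ Q| = 150.3386.
|(P ∪ Q) ∩ R| = 51.412.
|(P ∪ Q) ∖ R| = 150.3386 − 51.412 = 98.93.

98.93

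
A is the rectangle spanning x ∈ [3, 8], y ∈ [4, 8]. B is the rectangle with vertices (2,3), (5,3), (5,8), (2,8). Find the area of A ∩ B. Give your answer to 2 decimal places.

8.00

|A∩B|: x∈[3,5], y∈[4,8] → 2·4 = 8.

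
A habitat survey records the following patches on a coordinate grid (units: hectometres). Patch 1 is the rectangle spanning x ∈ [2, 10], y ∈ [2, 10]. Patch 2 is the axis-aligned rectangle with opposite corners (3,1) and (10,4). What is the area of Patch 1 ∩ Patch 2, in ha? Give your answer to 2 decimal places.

14.00

|Patch 1∩Patch 2|: x∈[3,10], y∈[2,4] → 7·2 = 14.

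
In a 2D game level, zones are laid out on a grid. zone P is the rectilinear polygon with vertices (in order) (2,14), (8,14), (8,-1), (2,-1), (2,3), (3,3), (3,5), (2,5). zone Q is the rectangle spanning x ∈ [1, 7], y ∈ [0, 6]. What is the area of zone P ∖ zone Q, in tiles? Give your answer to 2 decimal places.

|zone P| = 88, |zone P∩zone Q| = 28.
|zone P ∖ zone Q| = |zone P| − |zone P∩zone Q| = 88 − 28 = 60.00.

60.00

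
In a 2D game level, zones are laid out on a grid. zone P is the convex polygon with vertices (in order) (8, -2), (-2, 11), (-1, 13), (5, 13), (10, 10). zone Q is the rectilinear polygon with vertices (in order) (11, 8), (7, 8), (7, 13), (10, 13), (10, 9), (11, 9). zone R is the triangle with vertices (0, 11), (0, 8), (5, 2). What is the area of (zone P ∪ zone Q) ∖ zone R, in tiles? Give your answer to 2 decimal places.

95.43

|zone P ∪ zone Q| = 102.1333.
|(zone P ∪ zone Q) ∩ zone R| = 6.7.
|(zone P ∪ zone Q) ∖ zone R| = 102.1333 − 6.7 = 95.43.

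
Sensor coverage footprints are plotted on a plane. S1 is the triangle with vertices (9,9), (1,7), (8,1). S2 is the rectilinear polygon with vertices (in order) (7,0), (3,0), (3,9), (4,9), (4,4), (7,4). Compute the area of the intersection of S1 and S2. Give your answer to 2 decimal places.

5.45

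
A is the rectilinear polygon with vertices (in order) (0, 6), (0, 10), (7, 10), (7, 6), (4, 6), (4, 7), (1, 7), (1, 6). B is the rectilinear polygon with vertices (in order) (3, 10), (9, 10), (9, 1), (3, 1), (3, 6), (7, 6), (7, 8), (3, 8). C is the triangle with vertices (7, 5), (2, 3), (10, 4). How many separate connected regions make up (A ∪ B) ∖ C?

2

(A ∪ B) ∖ C splits into 2 disjoint pieces (area 42.8667, area 15).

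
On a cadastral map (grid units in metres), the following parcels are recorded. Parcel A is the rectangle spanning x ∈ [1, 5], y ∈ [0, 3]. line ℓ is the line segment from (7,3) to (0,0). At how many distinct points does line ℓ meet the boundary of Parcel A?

The segment meets the boundary at (1,0.429), (5,2.143).

2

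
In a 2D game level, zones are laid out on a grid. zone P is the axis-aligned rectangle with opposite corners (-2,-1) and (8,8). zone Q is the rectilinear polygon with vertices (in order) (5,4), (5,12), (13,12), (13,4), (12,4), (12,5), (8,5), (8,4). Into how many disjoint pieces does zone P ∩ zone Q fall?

zone P ∩ zone Q is a single connected region.

1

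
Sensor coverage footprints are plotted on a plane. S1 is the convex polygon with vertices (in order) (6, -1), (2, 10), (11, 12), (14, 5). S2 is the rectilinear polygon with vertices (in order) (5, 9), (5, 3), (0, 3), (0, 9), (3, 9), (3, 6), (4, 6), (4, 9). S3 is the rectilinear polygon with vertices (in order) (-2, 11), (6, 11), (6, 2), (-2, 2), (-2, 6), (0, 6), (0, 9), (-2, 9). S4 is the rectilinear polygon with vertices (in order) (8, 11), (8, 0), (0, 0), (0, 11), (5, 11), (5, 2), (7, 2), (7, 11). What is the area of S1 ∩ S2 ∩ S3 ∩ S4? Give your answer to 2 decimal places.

6.56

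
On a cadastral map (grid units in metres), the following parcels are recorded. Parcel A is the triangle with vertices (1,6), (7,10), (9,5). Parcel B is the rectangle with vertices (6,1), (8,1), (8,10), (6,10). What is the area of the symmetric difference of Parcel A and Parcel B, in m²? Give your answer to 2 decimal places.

|Parcel A| = 19, |Parcel B| = 18, |Parcel A∩Parcel B| = 7.9167.
|Parcel A △ Parcel B| = |Parcel A| + |Parcel B| − 2·|Parcel A∩Parcel B| = 19 + 18 − 15.8333 = 21.17.

21.17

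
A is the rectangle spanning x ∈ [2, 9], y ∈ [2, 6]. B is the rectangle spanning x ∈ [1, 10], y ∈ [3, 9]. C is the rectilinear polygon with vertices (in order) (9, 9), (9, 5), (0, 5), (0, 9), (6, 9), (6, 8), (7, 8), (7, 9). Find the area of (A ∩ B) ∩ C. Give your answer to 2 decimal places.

7.00

The region (A ∩ B) ∩ C is the polygon with vertices (9,6), (9,5), (2,5), (2,6).
By the shoelace formula its area is 7.00.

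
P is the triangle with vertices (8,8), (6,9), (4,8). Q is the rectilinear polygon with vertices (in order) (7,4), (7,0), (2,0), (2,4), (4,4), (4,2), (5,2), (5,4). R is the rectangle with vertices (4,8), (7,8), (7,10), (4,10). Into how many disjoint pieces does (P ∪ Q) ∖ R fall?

2

(P ∪ Q) ∖ R splits into 2 disjoint pieces (area 0.25, area 18).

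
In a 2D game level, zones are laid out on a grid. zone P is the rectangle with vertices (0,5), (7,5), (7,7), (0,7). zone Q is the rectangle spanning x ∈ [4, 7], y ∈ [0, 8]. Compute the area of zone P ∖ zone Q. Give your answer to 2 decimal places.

|zone P∩zone Q|: x∈[4,7], y∈[5,7] → 3·2 = 6.
|zone P| = 14.
|zone P ∖ zone Q| = |zone P| − |zone P∩zone Q| = 14 − 6 = 8.00.

8.00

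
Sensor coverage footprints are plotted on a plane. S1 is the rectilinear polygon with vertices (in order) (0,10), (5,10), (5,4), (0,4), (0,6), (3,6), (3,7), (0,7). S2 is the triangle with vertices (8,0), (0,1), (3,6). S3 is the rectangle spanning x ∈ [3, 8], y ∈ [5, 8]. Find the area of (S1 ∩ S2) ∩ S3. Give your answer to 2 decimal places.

The region (S1 ∩ S2) ∩ S3 is the polygon with vertices (3.833,5), (3,5), (3,6).
By the shoelace formula its area is 0.42.

0.42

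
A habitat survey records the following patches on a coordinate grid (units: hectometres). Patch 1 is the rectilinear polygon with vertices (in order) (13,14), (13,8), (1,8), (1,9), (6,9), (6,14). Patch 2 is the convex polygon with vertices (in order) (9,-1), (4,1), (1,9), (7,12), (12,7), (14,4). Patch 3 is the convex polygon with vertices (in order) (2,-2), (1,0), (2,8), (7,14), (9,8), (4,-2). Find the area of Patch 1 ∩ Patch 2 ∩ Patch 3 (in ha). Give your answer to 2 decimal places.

The intersection is the polygon with vertices (6,9), (6,11.5), (7,12), (8,11), (9,8), (2,8), (2.833,9).
By the shoelace formula its area is 12.33.

12.33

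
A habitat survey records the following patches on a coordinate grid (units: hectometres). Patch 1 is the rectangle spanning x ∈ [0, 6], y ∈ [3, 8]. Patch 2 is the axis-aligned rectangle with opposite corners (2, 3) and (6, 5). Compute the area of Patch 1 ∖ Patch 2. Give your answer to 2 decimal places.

22.00

|Patch 1∩Patch 2|: x∈[2,6], y∈[3,5] → 4·2 = 8.
|Patch 1| = 30.
|Patch 1 ∖ Patch 2| = |Patch 1| − |Patch 1∩Patch 2| = 30 − 8 = 22.00.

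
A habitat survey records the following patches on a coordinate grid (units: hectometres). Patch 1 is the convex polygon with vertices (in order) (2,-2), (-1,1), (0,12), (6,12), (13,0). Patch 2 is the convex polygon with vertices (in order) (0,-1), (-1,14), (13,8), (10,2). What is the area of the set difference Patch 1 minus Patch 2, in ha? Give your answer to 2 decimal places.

29.11

|Patch 1| = 133, |Patch 1∩Patch 2| = 103.8895.
|Patch 1 ∖ Patch 2| = |Patch 1| − |Patch 1∩Patch 2| = 133 − 103.8895 = 29.11.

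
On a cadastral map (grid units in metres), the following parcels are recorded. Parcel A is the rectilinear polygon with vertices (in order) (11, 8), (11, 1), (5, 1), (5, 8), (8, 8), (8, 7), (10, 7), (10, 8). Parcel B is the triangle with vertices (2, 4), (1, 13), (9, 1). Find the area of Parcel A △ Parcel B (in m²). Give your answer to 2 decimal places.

52.86

|Parcel A| = 40, |Parcel B| = 30, |Parcel A∩Parcel B| = 8.5714.
|Parcel A △ Parcel B| = |Parcel A| + |Parcel B| − 2·|Parcel A∩Parcel B| = 40 + 30 − 17.1429 = 52.86.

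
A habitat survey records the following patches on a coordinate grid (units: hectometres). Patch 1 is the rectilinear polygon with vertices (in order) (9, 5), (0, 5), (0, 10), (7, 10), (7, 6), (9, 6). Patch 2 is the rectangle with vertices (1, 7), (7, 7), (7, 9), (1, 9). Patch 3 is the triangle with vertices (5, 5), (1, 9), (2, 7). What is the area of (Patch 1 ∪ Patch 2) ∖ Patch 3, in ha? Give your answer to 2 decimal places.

35.00

|Patch 1 ∪ Patch 2| = 37.
|(Patch 1 ∪ Patch 2) ∩ Patch 3| = 2.
|(Patch 1 ∪ Patch 2) ∖ Patch 3| = 37 − 2 = 35.00.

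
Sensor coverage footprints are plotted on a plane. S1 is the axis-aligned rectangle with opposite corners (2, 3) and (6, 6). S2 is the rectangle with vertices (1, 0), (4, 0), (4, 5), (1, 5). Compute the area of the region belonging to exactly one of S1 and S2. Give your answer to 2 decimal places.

|S1∩S2|: x∈[2,4], y∈[3,5] → 2·2 = 4.
|S1 △ S2| = |S1| + |S2| − 2·|S1∩S2| = 12 + 15 − 8 = 19.00.

19.00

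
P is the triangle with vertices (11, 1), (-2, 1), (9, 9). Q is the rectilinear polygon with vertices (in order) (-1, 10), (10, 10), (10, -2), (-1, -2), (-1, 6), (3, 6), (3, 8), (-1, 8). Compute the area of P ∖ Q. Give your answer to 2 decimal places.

|P| = 52, |P∩Q| = 49.6364.
|P ∖ Q| = |P| − |P∩Q| = 52 − 49.6364 = 2.36.

2.36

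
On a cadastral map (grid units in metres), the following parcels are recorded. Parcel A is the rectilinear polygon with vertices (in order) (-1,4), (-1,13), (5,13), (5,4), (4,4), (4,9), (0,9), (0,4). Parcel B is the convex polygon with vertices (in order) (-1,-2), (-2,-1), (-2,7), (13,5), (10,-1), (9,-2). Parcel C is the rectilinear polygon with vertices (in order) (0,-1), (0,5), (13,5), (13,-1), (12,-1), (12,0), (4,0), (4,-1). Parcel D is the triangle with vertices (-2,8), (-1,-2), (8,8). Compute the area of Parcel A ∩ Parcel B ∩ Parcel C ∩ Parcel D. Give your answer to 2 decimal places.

0.80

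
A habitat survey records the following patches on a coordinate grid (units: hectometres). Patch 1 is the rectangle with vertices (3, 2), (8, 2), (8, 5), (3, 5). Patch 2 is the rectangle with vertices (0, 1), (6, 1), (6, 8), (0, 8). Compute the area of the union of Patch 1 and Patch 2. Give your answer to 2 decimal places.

By inclusion–exclusion:
Individual areas: |Patch 1| = 15, |Patch 2| = 42.
|Patch 1∩Patch 2|: x∈[3,6], y∈[2,5] → 3·3 = 9.
|Patch 1 ∪ Patch 2| = 57 − 9 = 48.00.

48.00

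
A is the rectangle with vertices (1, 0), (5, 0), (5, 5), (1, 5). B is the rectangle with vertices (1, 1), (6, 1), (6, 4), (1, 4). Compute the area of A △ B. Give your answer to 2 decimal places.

11.00

|A∩B|: x∈[1,5], y∈[1,4] → 4·3 = 12.
|A △ B| = |A| + |B| − 2·|A∩B| = 20 + 15 − 24 = 11.00.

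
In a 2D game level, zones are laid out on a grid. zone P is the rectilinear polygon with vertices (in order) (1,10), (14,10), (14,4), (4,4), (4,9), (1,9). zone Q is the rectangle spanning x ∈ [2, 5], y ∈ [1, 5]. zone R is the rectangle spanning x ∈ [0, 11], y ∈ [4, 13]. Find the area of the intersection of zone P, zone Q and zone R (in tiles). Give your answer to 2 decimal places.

The intersection is the polygon with vertices (4,5), (5,5), (5,4), (4,4).
By the shoelace formula its area is 1.00.

1.00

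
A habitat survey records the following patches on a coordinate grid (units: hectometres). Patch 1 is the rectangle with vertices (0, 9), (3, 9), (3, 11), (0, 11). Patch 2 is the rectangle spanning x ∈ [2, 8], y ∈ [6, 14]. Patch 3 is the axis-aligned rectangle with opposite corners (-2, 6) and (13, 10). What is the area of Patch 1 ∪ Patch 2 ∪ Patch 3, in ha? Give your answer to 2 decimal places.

86.00

By inclusion–exclusion:
Individual areas: |Patch 1| = 6, |Patch 2| = 48, |Patch 3| = 60.
|Patch 1∩Patch 2|: x∈[2,3], y∈[9,11] → 1·2 = 2.
|Patch 1∩Patch 3|: x∈[0,3], y∈[9,10] → 3·1 = 3.
|Patch 2∩Patch 3|: x∈[2,8], y∈[6,10] → 6·4 = 24.
|Patch 1∩Patch 2∩Patch 3| = 1.
|Patch 1 ∪ Patch 2 ∪ Patch 3| = 114 − 29 + 1 = 86.00.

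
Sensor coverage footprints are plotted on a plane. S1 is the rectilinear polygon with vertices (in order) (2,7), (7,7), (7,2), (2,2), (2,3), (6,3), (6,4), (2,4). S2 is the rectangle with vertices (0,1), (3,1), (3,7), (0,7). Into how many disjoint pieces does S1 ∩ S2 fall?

S1 ∩ S2 splits into 2 disjoint pieces (area 3, area 1).

2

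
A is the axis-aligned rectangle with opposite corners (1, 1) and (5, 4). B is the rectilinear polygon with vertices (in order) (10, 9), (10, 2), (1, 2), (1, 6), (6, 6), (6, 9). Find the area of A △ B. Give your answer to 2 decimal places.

44.00

|A| = 12, |B| = 48, |A∩B| = 8.
|A △ B| = |A| + |B| − 2·|A∩B| = 12 + 48 − 16 = 44.00.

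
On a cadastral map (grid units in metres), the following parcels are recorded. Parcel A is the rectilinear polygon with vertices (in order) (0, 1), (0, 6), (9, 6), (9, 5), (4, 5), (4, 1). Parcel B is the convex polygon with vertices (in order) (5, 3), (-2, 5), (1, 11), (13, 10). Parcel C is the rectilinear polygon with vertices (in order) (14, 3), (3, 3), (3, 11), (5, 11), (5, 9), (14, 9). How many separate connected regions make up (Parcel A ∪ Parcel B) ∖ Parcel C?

(Parcel A ∪ Parcel B) ∖ Parcel C splits into 2 disjoint pieces (area 35.4048, area 10.0952).

2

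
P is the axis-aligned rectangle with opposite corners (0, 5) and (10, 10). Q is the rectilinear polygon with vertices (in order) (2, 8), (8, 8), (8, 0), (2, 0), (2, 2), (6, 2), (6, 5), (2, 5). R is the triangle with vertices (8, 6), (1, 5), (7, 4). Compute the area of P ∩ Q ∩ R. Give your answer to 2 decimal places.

3.18

The intersection is the polygon with vertices (2,5.143), (8,6), (7.5,5), (6,5), (2,5).
By the shoelace formula its area is 3.18.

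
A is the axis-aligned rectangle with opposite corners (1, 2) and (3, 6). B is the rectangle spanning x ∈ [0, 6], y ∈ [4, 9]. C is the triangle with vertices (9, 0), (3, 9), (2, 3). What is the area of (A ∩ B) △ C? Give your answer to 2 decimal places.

|A ∩ B| = 4.
|(A ∩ B) ∩ C| = 1.3333.
|(A ∩ B) △ C| = 4 + 22.5 − 2.6667 = 23.83.

23.83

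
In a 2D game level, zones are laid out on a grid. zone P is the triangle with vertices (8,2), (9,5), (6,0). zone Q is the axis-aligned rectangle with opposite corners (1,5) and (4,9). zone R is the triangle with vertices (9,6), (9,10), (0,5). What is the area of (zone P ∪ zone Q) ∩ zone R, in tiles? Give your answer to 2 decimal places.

The region (zone P ∪ zone Q) ∩ zone R is the polygon with vertices (4,5.444), (1,5.111), (1,5.556), (4,7.222).
By the shoelace formula its area is 3.33.

3.33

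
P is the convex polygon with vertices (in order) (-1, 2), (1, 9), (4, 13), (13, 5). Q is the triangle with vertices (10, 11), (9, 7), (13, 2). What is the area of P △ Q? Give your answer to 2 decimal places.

76.38

|P| = 76, |Q| = 10.5, |P∩Q| = 5.0589.
|P △ Q| = |P| + |Q| − 2·|P∩Q| = 76 + 10.5 − 10.1178 = 76.38.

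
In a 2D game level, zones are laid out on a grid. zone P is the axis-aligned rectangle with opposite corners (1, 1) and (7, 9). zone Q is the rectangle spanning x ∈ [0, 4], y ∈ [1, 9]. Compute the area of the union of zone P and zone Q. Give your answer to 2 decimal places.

By inclusion–exclusion:
Individual areas: |zone P| = 48, |zone Q| = 32.
|zone P∩zone Q|: x∈[1,4], y∈[1,9] → 3·8 = 24.
|zone P ∪ zone Q| = 80 − 24 = 56.00.

56.00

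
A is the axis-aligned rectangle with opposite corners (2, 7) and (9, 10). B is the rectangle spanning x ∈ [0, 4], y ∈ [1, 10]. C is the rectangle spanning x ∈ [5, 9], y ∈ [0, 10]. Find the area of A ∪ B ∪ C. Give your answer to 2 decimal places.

79.00

By inclusion–exclusion:
Individual areas: |A| = 21, |B| = 36, |C| = 40.
|A∩B|: x∈[2,4], y∈[7,10] → 2·3 = 6.
|A∩C|: x∈[5,9], y∈[7,10] → 4·3 = 12.
|B∩C| = 0 (no overlap).
|A∩B∩C| = 0.
|A ∪ B ∪ C| = 97 − 18 + 0 = 79.00.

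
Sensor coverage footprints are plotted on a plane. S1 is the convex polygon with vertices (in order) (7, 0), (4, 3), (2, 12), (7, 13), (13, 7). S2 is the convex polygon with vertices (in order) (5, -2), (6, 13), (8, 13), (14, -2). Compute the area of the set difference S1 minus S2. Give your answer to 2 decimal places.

|S1| = 82, |S1∩S2| = 47.5767.
|S1 ∖ S2| = |S1| − |S1∩S2| = 82 − 47.5767 = 34.42.

34.42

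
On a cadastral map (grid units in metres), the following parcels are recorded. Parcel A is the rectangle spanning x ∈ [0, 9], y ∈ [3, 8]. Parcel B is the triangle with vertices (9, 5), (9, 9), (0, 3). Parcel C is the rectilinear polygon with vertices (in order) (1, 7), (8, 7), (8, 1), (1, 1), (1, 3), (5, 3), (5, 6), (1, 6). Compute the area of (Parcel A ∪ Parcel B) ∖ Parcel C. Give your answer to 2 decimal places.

29.75

|Parcel A ∪ Parcel B| = 45.75.
|(Parcel A ∪ Parcel B) ∩ Parcel C| = 16.
|(Parcel A ∪ Parcel B) ∖ Parcel C| = 45.75 − 16 = 29.75.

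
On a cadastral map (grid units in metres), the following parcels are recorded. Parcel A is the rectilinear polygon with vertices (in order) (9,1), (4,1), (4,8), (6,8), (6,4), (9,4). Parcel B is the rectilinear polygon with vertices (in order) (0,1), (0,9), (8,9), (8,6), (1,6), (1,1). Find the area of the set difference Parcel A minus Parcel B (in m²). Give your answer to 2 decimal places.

|Parcel A| = 23, |Parcel A∩Parcel B| = 4.
|Parcel A ∖ Parcel B| = |Parcel A| − |Parcel A∩Parcel B| = 23 − 4 = 19.00.

19.00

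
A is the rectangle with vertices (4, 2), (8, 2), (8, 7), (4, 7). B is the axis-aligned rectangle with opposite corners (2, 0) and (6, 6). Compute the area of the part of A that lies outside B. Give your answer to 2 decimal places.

|A∩B|: x∈[4,6], y∈[2,6] → 2·4 = 8.
|A| = 20.
|A ∖ B| = |A| − |A∩B| = 20 − 8 = 12.00.

12.00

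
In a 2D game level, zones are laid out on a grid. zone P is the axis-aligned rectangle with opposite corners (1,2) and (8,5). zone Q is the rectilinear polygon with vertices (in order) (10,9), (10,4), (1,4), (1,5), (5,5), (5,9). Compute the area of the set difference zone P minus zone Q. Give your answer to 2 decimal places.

|zone P| = 21, |zone P∩zone Q| = 7.
|zone P ∖ zone Q| = |zone P| − |zone P∩zone Q| = 21 − 7 = 14.00.

14.00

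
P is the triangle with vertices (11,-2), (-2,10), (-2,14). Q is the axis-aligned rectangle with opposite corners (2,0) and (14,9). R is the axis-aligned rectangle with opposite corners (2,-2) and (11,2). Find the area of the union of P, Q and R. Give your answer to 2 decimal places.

By inclusion–exclusion:
Individual areas: |P| = 26, |Q| = 108, |R| = 36.
|P∩Q| = 11.9175.
|P∩R| = 2.1667.
|Q∩R|: x∈[2,11], y∈[0,2] → 9·2 = 18.
|P∩Q∩R| = 1.625.
|P ∪ Q ∪ R| = 170 − 32.0841 + 1.625 = 139.54.

139.54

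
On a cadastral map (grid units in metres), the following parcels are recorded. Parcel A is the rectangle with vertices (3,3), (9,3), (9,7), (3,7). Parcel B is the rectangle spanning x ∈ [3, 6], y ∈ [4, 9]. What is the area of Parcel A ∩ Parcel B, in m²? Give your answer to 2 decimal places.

9.00

|Parcel A∩Parcel B|: x∈[3,6], y∈[4,7] → 3·3 = 9.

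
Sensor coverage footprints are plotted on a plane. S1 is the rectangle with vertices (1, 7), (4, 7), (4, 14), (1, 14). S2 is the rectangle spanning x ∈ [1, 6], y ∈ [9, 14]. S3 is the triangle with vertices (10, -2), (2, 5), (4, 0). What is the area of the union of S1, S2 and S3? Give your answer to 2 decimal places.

44.00

By inclusion–exclusion:
Individual areas: |S1| = 21, |S2| = 25, |S3| = 13.
|S1∩S2|: x∈[1,4], y∈[9,14] → 3·5 = 15.
|S1∩S3| = 0.
|S2∩S3| = 0.
|S1∩S2∩S3| = 0.
|S1 ∪ S2 ∪ S3| = 59 − 15 + 0 = 44.00.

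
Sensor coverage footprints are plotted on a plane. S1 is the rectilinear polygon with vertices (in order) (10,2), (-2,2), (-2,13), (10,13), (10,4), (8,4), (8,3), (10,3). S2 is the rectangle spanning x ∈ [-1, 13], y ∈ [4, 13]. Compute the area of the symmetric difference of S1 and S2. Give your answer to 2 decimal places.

|S1| = 130, |S2| = 126, |S1∩S2| = 99.
|S1 △ S2| = |S1| + |S2| − 2·|S1∩S2| = 130 + 126 − 198 = 58.00.

58.00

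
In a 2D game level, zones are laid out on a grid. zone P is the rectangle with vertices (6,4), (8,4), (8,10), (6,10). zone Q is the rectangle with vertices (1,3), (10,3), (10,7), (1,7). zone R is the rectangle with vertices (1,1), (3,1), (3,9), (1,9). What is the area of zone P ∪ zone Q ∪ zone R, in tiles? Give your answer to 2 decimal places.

50.00

By inclusion–exclusion:
Individual areas: |zone P| = 12, |zone Q| = 36, |zone R| = 16.
|zone P∩zone Q|: x∈[6,8], y∈[4,7] → 2·3 = 6.
|zone P∩zone R| = 0 (no overlap).
|zone Q∩zone R|: x∈[1,3], y∈[3,7] → 2·4 = 8.
|zone P∩zone Q∩zone R| = 0.
|zone P ∪ zone Q ∪ zone R| = 64 − 14 + 0 = 50.00.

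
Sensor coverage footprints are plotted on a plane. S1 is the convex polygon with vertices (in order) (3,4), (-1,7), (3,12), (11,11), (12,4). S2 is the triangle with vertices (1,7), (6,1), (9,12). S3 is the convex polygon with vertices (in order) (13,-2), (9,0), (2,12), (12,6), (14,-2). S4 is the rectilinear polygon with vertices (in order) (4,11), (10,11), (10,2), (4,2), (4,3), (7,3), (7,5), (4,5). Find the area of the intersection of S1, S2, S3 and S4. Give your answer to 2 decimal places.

11.67

The intersection is the polygon with vertices (4,8.571), (4,8.875), (5.571,9.857), (8.016,8.391), (7,4.667), (7,5), (6.083,5).
By the shoelace formula its area is 11.67.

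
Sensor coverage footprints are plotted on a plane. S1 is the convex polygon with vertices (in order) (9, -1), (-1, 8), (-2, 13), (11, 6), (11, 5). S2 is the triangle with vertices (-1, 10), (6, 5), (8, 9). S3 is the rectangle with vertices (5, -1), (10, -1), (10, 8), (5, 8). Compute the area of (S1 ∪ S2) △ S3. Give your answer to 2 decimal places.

|S1 ∪ S2| = 75.8655.
|(S1 ∪ S2) ∩ S3| = 34.3262.
|(S1 ∪ S2) △ S3| = 75.8655 + 45 − 68.6524 = 52.21.

52.21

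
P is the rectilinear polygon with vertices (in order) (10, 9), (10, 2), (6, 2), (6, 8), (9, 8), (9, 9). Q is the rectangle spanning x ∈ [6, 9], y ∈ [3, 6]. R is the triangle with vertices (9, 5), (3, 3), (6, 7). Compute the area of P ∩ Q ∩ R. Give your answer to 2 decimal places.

The intersection is the polygon with vertices (7.5,6), (9,5), (6,4), (6,6).
By the shoelace formula its area is 3.75.

3.75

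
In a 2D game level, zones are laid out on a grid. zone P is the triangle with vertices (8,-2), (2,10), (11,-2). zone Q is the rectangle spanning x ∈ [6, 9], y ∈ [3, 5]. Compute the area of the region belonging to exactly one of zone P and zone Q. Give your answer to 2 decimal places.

21.92

|zone P| = 18, |zone Q| = 6, |zone P∩zone Q| = 1.0417.
|zone P △ zone Q| = |zone P| + |zone Q| − 2·|zone P∩zone Q| = 18 + 6 − 2.0833 = 21.92.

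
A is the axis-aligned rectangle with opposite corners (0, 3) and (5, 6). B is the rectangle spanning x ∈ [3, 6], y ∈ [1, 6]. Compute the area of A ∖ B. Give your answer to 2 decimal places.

|A∩B|: x∈[3,5], y∈[3,6] → 2·3 = 6.
|A| = 15.
|A ∖ B| = |A| − |A∩B| = 15 − 6 = 9.00.

9.00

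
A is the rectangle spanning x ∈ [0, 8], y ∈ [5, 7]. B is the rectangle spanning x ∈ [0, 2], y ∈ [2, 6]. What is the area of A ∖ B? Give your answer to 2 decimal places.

14.00

|A∩B|: x∈[0,2], y∈[5,6] → 2·1 = 2.
|A| = 16.
|A ∖ B| = |A| − |A∩B| = 16 − 2 = 14.00.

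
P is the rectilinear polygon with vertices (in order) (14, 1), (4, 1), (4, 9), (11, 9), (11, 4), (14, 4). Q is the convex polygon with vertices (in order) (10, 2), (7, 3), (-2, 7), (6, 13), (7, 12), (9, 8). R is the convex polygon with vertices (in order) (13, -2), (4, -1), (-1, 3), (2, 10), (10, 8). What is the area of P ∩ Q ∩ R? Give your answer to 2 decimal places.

30.36

The intersection is the polygon with vertices (6,9), (8.857,8.286), (9,8), (10,2), (7,3), (4,4.333), (4,9).
By the shoelace formula its area is 30.36.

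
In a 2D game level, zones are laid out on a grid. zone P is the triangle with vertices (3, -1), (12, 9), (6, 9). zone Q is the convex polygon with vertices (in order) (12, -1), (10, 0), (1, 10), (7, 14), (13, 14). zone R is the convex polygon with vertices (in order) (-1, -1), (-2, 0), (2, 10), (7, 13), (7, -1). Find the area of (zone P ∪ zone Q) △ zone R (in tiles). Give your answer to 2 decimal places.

|zone P ∪ zone Q| = 114.1681.
|(zone P ∪ zone Q) ∩ zone R| = 35.7834.
|(zone P ∪ zone Q) △ zone R| = 114.1681 + 86 − 71.5669 = 128.60.

128.60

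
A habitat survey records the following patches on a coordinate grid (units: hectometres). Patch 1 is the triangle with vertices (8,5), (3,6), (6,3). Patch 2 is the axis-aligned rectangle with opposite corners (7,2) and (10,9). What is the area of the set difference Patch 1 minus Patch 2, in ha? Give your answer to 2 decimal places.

|Patch 1| = 6, |Patch 1∩Patch 2| = 0.6.
|Patch 1 ∖ Patch 2| = |Patch 1| − |Patch 1∩Patch 2| = 6 − 0.6 = 5.40.

5.40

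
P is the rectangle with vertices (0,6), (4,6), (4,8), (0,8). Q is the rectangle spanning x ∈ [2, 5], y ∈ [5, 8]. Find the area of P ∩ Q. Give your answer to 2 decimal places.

|P∩Q|: x∈[2,4], y∈[6,8] → 2·2 = 4.

4.00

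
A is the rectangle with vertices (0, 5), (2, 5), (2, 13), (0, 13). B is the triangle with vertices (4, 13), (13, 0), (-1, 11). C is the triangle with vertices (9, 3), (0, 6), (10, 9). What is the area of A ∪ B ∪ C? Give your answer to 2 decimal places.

By inclusion–exclusion:
Individual areas: |A| = 16, |B| = 41.5, |C| = 28.5.
|A∩B| = 4.7429.
|A∩C| = 1.2667.
|B∩C| = 12.291.
|A∩B∩C| = 0.
|A ∪ B ∪ C| = 86 − 18.3006 + 0 = 67.70.

67.70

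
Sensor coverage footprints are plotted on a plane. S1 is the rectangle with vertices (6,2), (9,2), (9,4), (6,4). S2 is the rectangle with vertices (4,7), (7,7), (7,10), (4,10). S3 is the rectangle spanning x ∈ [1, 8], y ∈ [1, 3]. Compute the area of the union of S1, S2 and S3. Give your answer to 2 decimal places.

27.00

By inclusion–exclusion:
Individual areas: |S1| = 6, |S2| = 9, |S3| = 14.
|S1∩S2| = 0 (no overlap).
|S1∩S3|: x∈[6,8], y∈[2,3] → 2·1 = 2.
|S2∩S3| = 0 (no overlap).
|S1∩S2∩S3| = 0.
|S1 ∪ S2 ∪ S3| = 29 − 2 + 0 = 27.00.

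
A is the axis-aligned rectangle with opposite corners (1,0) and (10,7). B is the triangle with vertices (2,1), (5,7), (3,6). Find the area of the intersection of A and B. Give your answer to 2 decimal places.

4.50

The intersection is the polygon with vertices (2,1), (3,6), (5,7).
By the shoelace formula its area is 4.50.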